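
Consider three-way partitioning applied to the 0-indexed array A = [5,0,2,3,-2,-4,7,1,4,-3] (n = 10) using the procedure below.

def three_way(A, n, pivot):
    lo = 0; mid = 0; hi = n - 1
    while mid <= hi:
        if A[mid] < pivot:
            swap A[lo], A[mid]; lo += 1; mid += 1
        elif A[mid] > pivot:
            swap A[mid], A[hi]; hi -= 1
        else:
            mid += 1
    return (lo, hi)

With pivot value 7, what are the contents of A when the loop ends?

pivot = 7; lo=0, mid=0, hi=9
A[mid]=5<7: swap A[0],A[0]; lo=1,mid=1 → [5,0,2,3,-2,-4,7,1,4,-3]
A[mid]=0<7: swap A[1],A[1]; lo=2,mid=2 → [5,0,2,3,-2,-4,7,1,4,-3]
A[mid]=2<7: swap A[2],A[2]; lo=3,mid=3 → [5,0,2,3,-2,-4,7,1,4,-3]
A[mid]=3<7: swap A[3],A[3]; lo=4,mid=4 → [5,0,2,3,-2,-4,7,1,4,-3]
A[mid]=-2<7: swap A[4],A[4]; lo=5,mid=5 → [5,0,2,3,-2,-4,7,1,4,-3]
A[mid]=-4<7: swap A[5],A[5]; lo=6,mid=6 → [5,0,2,3,-2,-4,7,1,4,-3]
A[mid]=7=7: mid=7
A[mid]=1<7: swap A[6],A[7]; lo=7,mid=8 → [5,0,2,3,-2,-4,1,7,4,-3]
A[mid]=4<7: swap A[7],A[8]; lo=8,mid=9 → [5,0,2,3,-2,-4,1,4,7,-3]
A[mid]=-3<7: swap A[8],A[9]; lo=9,mid=10 → [5,0,2,3,-2,-4,1,4,-3,7]
end: lo=9, hi=9; A = [5,0,2,3,-2,-4,1,4,-3,7]

[5,0,2,3,-2,-4,1,4,-3,7]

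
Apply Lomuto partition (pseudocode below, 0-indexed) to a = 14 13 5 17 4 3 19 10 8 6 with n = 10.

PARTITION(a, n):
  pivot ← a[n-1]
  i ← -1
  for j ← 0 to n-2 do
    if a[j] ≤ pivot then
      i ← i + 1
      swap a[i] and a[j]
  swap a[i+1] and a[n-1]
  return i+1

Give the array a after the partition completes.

pivot = a[9] = 6; i = -1
j=0: a[0]=14 > 6 → no swap
j=1: a[1]=13 > 6 → no swap
j=2: a[2]=5 ≤ 6 → i=0, swap a[0],a[2] → 5 13 14 17 4 3 19 10 8 6
j=3: a[3]=17 > 6 → no swap
j=4: a[4]=4 ≤ 6 → i=1, swap a[1],a[4] → 5 4 14 17 13 3 19 10 8 6
j=5: a[5]=3 ≤ 6 → i=2, swap a[2],a[5] → 5 4 3 17 13 14 19 10 8 6
j=6: a[6]=19 > 6 → no swap
j=7: a[7]=10 > 6 → no swap
j=8: a[8]=8 > 6 → no swap
final swap a[3],a[9] → 5 4 3 6 13 14 19 10 8 17; return 3

5 4 3 6 13 14 19 10 8 17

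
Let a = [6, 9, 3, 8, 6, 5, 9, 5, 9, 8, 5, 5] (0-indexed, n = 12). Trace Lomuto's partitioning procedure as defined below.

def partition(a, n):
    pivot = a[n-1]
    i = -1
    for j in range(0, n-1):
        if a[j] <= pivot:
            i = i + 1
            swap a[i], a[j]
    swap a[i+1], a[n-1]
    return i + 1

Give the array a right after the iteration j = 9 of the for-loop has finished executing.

[3, 5, 5, 8, 6, 9, 9, 6, 9, 8, 5, 5]

pivot=5, i=-1
j=0: 6>5, skip
j=1: 9>5, skip
j=2: 3≤5, i=0, swap(0,2) ⇒ [3, 9, 6, 8, 6, 5, 9, 5, 9, 8, 5, 5]
j=3: 8>5, skip
j=4: 6>5, skip
j=5: 5≤5, i=1, swap(1,5) ⇒ [3, 5, 6, 8, 6, 9, 9, 5, 9, 8, 5, 5]
j=6: 9>5, skip
j=7: 5≤5, i=2, swap(2,7) ⇒ [3, 5, 5, 8, 6, 9, 9, 6, 9, 8, 5, 5]
j=8: 9>5, skip
j=9: 8>5, skip
(after j=9) a = [3, 5, 5, 8, 6, 9, 9, 6, 9, 8, 5, 5]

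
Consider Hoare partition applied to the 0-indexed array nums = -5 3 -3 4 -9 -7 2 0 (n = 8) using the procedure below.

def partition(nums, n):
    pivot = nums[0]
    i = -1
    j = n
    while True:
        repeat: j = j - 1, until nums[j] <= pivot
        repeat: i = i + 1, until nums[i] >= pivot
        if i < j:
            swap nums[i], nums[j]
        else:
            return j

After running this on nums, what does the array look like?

pivot=-5
j stops at 5 (-7), i stops at 0 (-5); swap ⇒ -7 3 -3 4 -9 -5 2 0
j stops at 4 (-9), i stops at 1 (3); swap ⇒ -7 -9 -3 4 3 -5 2 0
j stops at 1, i stops at 2; i≥j ⇒ return 1. nums=-7 -9 -3 4 3 -5 2 0

-7 -9 -3 4 3 -5 2 0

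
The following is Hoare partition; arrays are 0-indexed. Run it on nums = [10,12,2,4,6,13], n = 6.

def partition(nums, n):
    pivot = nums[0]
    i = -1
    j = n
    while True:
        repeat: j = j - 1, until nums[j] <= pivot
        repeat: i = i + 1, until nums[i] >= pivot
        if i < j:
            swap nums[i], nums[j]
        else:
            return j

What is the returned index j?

pivot = nums[0] = 10; i = -1, j = 6
j→4 (nums[4]=6≤10), i→0 (nums[0]=10≥10); i<j, swap → [6,12,2,4,10,13]
j→3 (nums[3]=4≤10), i→1 (nums[1]=12≥10); i<j, swap → [6,4,2,12,10,13]
j→2, i→3; i≥j, return j=2. nums = [6,4,2,12,10,13]

2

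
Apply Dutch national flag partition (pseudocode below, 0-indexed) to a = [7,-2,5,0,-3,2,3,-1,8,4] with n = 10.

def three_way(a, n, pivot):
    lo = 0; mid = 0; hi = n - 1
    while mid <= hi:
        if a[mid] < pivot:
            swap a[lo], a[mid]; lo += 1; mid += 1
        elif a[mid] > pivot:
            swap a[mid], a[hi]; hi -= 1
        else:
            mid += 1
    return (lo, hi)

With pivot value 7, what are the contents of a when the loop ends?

[-2,5,0,-3,2,3,-1,4,7,8]

pivot = 7; lo=0, mid=0, hi=9
a[mid]=7=7: mid=1
a[mid]=-2<7: swap a[0],a[1]; lo=1,mid=2 → [-2,7,5,0,-3,2,3,-1,8,4]
a[mid]=5<7: swap a[1],a[2]; lo=2,mid=3 → [-2,5,7,0,-3,2,3,-1,8,4]
a[mid]=0<7: swap a[2],a[3]; lo=3,mid=4 → [-2,5,0,7,-3,2,3,-1,8,4]
a[mid]=-3<7: swap a[3],a[4]; lo=4,mid=5 → [-2,5,0,-3,7,2,3,-1,8,4]
a[mid]=2<7: swap a[4],a[5]; lo=5,mid=6 → [-2,5,0,-3,2,7,3,-1,8,4]
a[mid]=3<7: swap a[5],a[6]; lo=6,mid=7 → [-2,5,0,-3,2,3,7,-1,8,4]
a[mid]=-1<7: swap a[6],a[7]; lo=7,mid=8 → [-2,5,0,-3,2,3,-1,7,8,4]
a[mid]=8>7: swap a[8],a[9]; hi=8 → [-2,5,0,-3,2,3,-1,7,4,8]
a[mid]=4<7: swap a[7],a[8]; lo=8,mid=9 → [-2,5,0,-3,2,3,-1,4,7,8]
end: lo=8, hi=8; a = [-2,5,0,-3,2,3,-1,4,7,8]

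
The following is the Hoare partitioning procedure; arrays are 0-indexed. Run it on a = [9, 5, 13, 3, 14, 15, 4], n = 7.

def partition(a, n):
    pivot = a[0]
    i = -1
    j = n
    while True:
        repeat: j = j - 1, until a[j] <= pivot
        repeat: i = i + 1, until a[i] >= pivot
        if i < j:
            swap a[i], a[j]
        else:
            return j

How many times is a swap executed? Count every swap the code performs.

pivot=9
j stops at 6 (4), i stops at 0 (9); swap ⇒ [4, 5, 13, 3, 14, 15, 9]
j stops at 3 (3), i stops at 2 (13); swap ⇒ [4, 5, 3, 13, 14, 15, 9]
j stops at 2, i stops at 3; i≥j ⇒ return 2. a=[4, 5, 3, 13, 14, 15, 9]

2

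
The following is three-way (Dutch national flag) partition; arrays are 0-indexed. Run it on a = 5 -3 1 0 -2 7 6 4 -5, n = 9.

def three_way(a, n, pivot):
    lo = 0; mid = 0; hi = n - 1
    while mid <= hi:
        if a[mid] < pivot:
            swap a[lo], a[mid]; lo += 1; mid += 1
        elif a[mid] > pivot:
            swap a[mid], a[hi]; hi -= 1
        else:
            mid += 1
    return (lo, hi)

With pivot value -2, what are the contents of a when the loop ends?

lo=0 mid=0 hi=8
5>-2: swap(0,8), hi=7 ⇒ -5 -3 1 0 -2 7 6 4 5
-5<-2: swap(0,0), lo=1 mid=1 ⇒ -5 -3 1 0 -2 7 6 4 5
-3<-2: swap(1,1), lo=2 mid=2 ⇒ -5 -3 1 0 -2 7 6 4 5
1>-2: swap(2,7), hi=6 ⇒ -5 -3 4 0 -2 7 6 1 5
4>-2: swap(2,6), hi=5 ⇒ -5 -3 6 0 -2 7 4 1 5
6>-2: swap(2,5), hi=4 ⇒ -5 -3 7 0 -2 6 4 1 5
7>-2: swap(2,4), hi=3 ⇒ -5 -3 -2 0 7 6 4 1 5
-2=-2: mid=3
0>-2: swap(3,3), hi=2 ⇒ -5 -3 -2 0 7 6 4 1 5
done. lo=2 hi=2; a=-5 -3 -2 0 7 6 4 1 5

-5 -3 -2 0 7 6 4 1 5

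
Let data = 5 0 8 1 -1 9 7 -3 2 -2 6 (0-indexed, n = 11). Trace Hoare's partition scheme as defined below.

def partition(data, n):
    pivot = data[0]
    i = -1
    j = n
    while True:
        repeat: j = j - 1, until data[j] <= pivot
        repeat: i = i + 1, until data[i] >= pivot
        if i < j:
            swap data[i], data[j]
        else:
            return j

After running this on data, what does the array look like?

-2 0 2 1 -1 -3 7 9 8 5 6

pivot = data[0] = 5; i = -1, j = 11
j→9 (data[9]=-2≤5), i→0 (data[0]=5≥5); i<j, swap → -2 0 8 1 -1 9 7 -3 2 5 6
j→8 (data[8]=2≤5), i→2 (data[2]=8≥5); i<j, swap → -2 0 2 1 -1 9 7 -3 8 5 6
j→7 (data[7]=-3≤5), i→5 (data[5]=9≥5); i<j, swap → -2 0 2 1 -1 -3 7 9 8 5 6
j→5, i→6; i≥j, return j=5. data = -2 0 2 1 -1 -3 7 9 8 5 6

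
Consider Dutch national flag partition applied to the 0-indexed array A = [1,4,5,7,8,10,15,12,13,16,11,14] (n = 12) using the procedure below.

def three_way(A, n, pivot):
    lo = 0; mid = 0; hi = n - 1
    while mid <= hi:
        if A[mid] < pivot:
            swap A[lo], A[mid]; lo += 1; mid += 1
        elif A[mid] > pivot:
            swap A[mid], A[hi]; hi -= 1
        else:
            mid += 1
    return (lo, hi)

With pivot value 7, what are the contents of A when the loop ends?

pivot = 7; lo=0, mid=0, hi=11
A[mid]=1<7: swap A[0],A[0]; lo=1,mid=1 → [1,4,5,7,8,10,15,12,13,16,11,14]
A[mid]=4<7: swap A[1],A[1]; lo=2,mid=2 → [1,4,5,7,8,10,15,12,13,16,11,14]
A[mid]=5<7: swap A[2],A[2]; lo=3,mid=3 → [1,4,5,7,8,10,15,12,13,16,11,14]
A[mid]=7=7: mid=4
A[mid]=8>7: swap A[4],A[11]; hi=10 → [1,4,5,7,14,10,15,12,13,16,11,8]
A[mid]=14>7: swap A[4],A[10]; hi=9 → [1,4,5,7,11,10,15,12,13,16,14,8]
A[mid]=11>7: swap A[4],A[9]; hi=8 → [1,4,5,7,16,10,15,12,13,11,14,8]
A[mid]=16>7: swap A[4],A[8]; hi=7 → [1,4,5,7,13,10,15,12,16,11,14,8]
A[mid]=13>7: swap A[4],A[7]; hi=6 → [1,4,5,7,12,10,15,13,16,11,14,8]
A[mid]=12>7: swap A[4],A[6]; hi=5 → [1,4,5,7,15,10,12,13,16,11,14,8]
A[mid]=15>7: swap A[4],A[5]; hi=4 → [1,4,5,7,10,15,12,13,16,11,14,8]
A[mid]=10>7: swap A[4],A[4]; hi=3 → [1,4,5,7,10,15,12,13,16,11,14,8]
end: lo=3, hi=3; A = [1,4,5,7,10,15,12,13,16,11,14,8]

[1,4,5,7,10,15,12,13,16,11,14,8]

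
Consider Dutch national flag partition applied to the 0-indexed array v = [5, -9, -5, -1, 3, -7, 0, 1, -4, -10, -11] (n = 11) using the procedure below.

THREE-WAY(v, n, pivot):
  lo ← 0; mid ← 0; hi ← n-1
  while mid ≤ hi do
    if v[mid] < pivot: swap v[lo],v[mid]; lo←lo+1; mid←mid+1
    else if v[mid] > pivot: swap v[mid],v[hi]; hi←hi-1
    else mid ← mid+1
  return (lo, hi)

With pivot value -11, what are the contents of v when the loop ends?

lo=0 mid=0 hi=10
5>-11: swap(0,10), hi=9 ⇒ [-11, -9, -5, -1, 3, -7, 0, 1, -4, -10, 5]
-11=-11: mid=1
-9>-11: swap(1,9), hi=8 ⇒ [-11, -10, -5, -1, 3, -7, 0, 1, -4, -9, 5]
-10>-11: swap(1,8), hi=7 ⇒ [-11, -4, -5, -1, 3, -7, 0, 1, -10, -9, 5]
-4>-11: swap(1,7), hi=6 ⇒ [-11, 1, -5, -1, 3, -7, 0, -4, -10, -9, 5]
1>-11: swap(1,6), hi=5 ⇒ [-11, 0, -5, -1, 3, -7, 1, -4, -10, -9, 5]
0>-11: swap(1,5), hi=4 ⇒ [-11, -7, -5, -1, 3, 0, 1, -4, -10, -9, 5]
-7>-11: swap(1,4), hi=3 ⇒ [-11, 3, -5, -1, -7, 0, 1, -4, -10, -9, 5]
3>-11: swap(1,3), hi=2 ⇒ [-11, -1, -5, 3, -7, 0, 1, -4, -10, -9, 5]
-1>-11: swap(1,2), hi=1 ⇒ [-11, -5, -1, 3, -7, 0, 1, -4, -10, -9, 5]
-5>-11: swap(1,1), hi=0 ⇒ [-11, -5, -1, 3, -7, 0, 1, -4, -10, -9, 5]
done. lo=0 hi=0; v=[-11, -5, -1, 3, -7, 0, 1, -4, -10, -9, 5]

[-11, -5, -1, 3, -7, 0, 1, -4, -10, -9, 5]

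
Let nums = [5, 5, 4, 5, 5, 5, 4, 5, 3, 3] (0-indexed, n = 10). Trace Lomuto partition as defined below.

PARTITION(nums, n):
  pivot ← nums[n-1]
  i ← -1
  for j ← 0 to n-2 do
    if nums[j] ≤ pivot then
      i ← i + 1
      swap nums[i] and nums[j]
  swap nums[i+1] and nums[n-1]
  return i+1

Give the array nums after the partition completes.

[3, 3, 4, 5, 5, 5, 4, 5, 5, 5]

pivot = nums[9] = 3; i = -1
j=0: nums[0]=5 > 3 → no swap
j=1: nums[1]=5 > 3 → no swap
j=2: nums[2]=4 > 3 → no swap
j=3: nums[3]=5 > 3 → no swap
j=4: nums[4]=5 > 3 → no swap
j=5: nums[5]=5 > 3 → no swap
j=6: nums[6]=4 > 3 → no swap
j=7: nums[7]=5 > 3 → no swap
j=8: nums[8]=3 ≤ 3 → i=0, swap nums[0],nums[8] → [3, 5, 4, 5, 5, 5, 4, 5, 5, 3]
final swap nums[1],nums[9] → [3, 3, 4, 5, 5, 5, 4, 5, 5, 5]; return 1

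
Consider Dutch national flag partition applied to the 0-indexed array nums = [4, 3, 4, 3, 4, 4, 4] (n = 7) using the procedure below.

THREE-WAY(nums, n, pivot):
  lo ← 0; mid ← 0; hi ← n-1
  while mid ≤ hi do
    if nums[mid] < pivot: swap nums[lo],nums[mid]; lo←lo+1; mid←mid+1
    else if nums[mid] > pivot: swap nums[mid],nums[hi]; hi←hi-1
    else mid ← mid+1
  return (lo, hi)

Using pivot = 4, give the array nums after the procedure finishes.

pivot = 4; lo=0, mid=0, hi=6
nums[mid]=4=4: mid=1
nums[mid]=3<4: swap nums[0],nums[1]; lo=1,mid=2 → [3, 4, 4, 3, 4, 4, 4]
nums[mid]=4=4: mid=3
nums[mid]=3<4: swap nums[1],nums[3]; lo=2,mid=4 → [3, 3, 4, 4, 4, 4, 4]
nums[mid]=4=4: mid=5
nums[mid]=4=4: mid=6
nums[mid]=4=4: mid=7
end: lo=2, hi=6; nums = [3, 3, 4, 4, 4, 4, 4]

[3, 3, 4, 4, 4, 4, 4]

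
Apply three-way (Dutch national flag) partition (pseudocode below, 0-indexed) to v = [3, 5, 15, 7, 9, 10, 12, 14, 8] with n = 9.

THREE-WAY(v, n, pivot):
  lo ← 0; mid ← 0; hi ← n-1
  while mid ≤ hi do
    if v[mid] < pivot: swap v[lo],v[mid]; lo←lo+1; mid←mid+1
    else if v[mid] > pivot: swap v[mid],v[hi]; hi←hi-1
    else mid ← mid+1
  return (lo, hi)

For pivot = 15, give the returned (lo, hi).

(8, 8)

pivot = 15; lo=0, mid=0, hi=8
v[mid]=3<15: swap v[0],v[0]; lo=1,mid=1 → [3, 5, 15, 7, 9, 10, 12, 14, 8]
v[mid]=5<15: swap v[1],v[1]; lo=2,mid=2 → [3, 5, 15, 7, 9, 10, 12, 14, 8]
v[mid]=15=15: mid=3
v[mid]=7<15: swap v[2],v[3]; lo=3,mid=4 → [3, 5, 7, 15, 9, 10, 12, 14, 8]
v[mid]=9<15: swap v[3],v[4]; lo=4,mid=5 → [3, 5, 7, 9, 15, 10, 12, 14, 8]
v[mid]=10<15: swap v[4],v[5]; lo=5,mid=6 → [3, 5, 7, 9, 10, 15, 12, 14, 8]
v[mid]=12<15: swap v[5],v[6]; lo=6,mid=7 → [3, 5, 7, 9, 10, 12, 15, 14, 8]
v[mid]=14<15: swap v[6],v[7]; lo=7,mid=8 → [3, 5, 7, 9, 10, 12, 14, 15, 8]
v[mid]=8<15: swap v[7],v[8]; lo=8,mid=9 → [3, 5, 7, 9, 10, 12, 14, 8, 15]
end: lo=8, hi=8; v = [3, 5, 7, 9, 10, 12, 14, 8, 15]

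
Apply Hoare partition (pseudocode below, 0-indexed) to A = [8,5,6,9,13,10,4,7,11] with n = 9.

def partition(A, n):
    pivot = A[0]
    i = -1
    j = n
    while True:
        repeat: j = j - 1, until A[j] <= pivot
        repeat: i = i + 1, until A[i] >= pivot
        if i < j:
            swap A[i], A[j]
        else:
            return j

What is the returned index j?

3

pivot = A[0] = 8; i = -1, j = 9
j→7 (A[7]=7≤8), i→0 (A[0]=8≥8); i<j, swap → [7,5,6,9,13,10,4,8,11]
j→6 (A[6]=4≤8), i→3 (A[3]=9≥8); i<j, swap → [7,5,6,4,13,10,9,8,11]
j→3, i→4; i≥j, return j=3. A = [7,5,6,4,13,10,9,8,11]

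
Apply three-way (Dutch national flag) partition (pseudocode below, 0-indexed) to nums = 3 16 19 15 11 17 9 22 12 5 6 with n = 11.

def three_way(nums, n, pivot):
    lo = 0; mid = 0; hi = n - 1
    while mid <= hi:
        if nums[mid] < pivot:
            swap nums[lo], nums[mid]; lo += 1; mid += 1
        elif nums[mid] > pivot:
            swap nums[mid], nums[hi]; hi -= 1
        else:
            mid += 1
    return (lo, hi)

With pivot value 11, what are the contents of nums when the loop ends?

3 6 5 9 11 17 22 12 15 19 16

lo=0 mid=0 hi=10
3<11: swap(0,0), lo=1 mid=1 ⇒ 3 16 19 15 11 17 9 22 12 5 6
16>11: swap(1,10), hi=9 ⇒ 3 6 19 15 11 17 9 22 12 5 16
6<11: swap(1,1), lo=2 mid=2 ⇒ 3 6 19 15 11 17 9 22 12 5 16
19>11: swap(2,9), hi=8 ⇒ 3 6 5 15 11 17 9 22 12 19 16
5<11: swap(2,2), lo=3 mid=3 ⇒ 3 6 5 15 11 17 9 22 12 19 16
15>11: swap(3,8), hi=7 ⇒ 3 6 5 12 11 17 9 22 15 19 16
12>11: swap(3,7), hi=6 ⇒ 3 6 5 22 11 17 9 12 15 19 16
22>11: swap(3,6), hi=5 ⇒ 3 6 5 9 11 17 22 12 15 19 16
9<11: swap(3,3), lo=4 mid=4 ⇒ 3 6 5 9 11 17 22 12 15 19 16
11=11: mid=5
17>11: swap(5,5), hi=4 ⇒ 3 6 5 9 11 17 22 12 15 19 16
done. lo=4 hi=4; nums=3 6 5 9 11 17 22 12 15 19 16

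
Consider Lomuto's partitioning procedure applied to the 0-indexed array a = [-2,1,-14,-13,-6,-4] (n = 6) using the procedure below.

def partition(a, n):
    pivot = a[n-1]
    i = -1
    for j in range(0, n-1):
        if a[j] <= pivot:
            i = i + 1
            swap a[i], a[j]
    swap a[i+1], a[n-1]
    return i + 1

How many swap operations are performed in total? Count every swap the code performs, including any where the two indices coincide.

pivot = a[5] = -4; i = -1
j=0: a[0]=-2 > -4 → no swap
j=1: a[1]=1 > -4 → no swap
j=2: a[2]=-14 ≤ -4 → i=0, swap a[0],a[2] → [-14,1,-2,-13,-6,-4]
j=3: a[3]=-13 ≤ -4 → i=1, swap a[1],a[3] → [-14,-13,-2,1,-6,-4]
j=4: a[4]=-6 ≤ -4 → i=2, swap a[2],a[4] → [-14,-13,-6,1,-2,-4]
final swap a[3],a[5] → [-14,-13,-6,-4,-2,1]; return 3

4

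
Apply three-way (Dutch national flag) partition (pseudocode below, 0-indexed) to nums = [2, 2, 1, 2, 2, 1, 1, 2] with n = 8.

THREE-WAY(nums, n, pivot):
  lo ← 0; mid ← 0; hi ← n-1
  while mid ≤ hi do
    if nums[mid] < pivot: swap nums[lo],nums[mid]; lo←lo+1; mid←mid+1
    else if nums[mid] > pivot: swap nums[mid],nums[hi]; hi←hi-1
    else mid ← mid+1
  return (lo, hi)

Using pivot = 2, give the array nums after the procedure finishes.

pivot = 2; lo=0, mid=0, hi=7
nums[mid]=2=2: mid=1
nums[mid]=2=2: mid=2
nums[mid]=1<2: swap nums[0],nums[2]; lo=1,mid=3 → [1, 2, 2, 2, 2, 1, 1, 2]
nums[mid]=2=2: mid=4
nums[mid]=2=2: mid=5
nums[mid]=1<2: swap nums[1],nums[5]; lo=2,mid=6 → [1, 1, 2, 2, 2, 2, 1, 2]
nums[mid]=1<2: swap nums[2],nums[6]; lo=3,mid=7 → [1, 1, 1, 2, 2, 2, 2, 2]
nums[mid]=2=2: mid=8
end: lo=3, hi=7; nums = [1, 1, 1, 2, 2, 2, 2, 2]

[1, 1, 1, 2, 2, 2, 2, 2]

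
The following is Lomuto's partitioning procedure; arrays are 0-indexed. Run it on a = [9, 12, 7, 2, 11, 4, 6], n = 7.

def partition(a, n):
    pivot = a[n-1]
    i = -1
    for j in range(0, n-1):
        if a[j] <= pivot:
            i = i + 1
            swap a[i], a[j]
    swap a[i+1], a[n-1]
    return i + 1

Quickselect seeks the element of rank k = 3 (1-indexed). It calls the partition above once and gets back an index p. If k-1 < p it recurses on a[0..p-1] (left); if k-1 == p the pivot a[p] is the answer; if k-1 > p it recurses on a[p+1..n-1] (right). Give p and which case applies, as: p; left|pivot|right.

pivot = a[6] = 6; i = -1
j=0: a[0]=9 > 6 → no swap
j=1: a[1]=12 > 6 → no swap
j=2: a[2]=7 > 6 → no swap
j=3: a[3]=2 ≤ 6 → i=0, swap a[0],a[3] → [2, 12, 7, 9, 11, 4, 6]
j=4: a[4]=11 > 6 → no swap
j=5: a[5]=4 ≤ 6 → i=1, swap a[1],a[5] → [2, 4, 7, 9, 11, 12, 6]
final swap a[2],a[6] → [2, 4, 6, 9, 11, 12, 7]; return 2
p = 2; k-1 = 2 == 2 ⇒ pivot

2; pivot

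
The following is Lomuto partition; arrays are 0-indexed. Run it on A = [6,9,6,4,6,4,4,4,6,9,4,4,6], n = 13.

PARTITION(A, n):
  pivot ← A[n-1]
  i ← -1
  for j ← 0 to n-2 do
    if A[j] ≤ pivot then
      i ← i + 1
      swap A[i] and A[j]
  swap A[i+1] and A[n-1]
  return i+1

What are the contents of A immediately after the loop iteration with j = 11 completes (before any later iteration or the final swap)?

[6,6,4,6,4,4,4,6,4,4,9,9,6]

pivot = A[12] = 6; i = -1
j=0: A[0]=6 ≤ 6 → i=0, swap A[0],A[0] (no change) → [6,9,6,4,6,4,4,4,6,9,4,4,6]
j=1: A[1]=9 > 6 → no swap
j=2: A[2]=6 ≤ 6 → i=1, swap A[1],A[2] → [6,6,9,4,6,4,4,4,6,9,4,4,6]
j=3: A[3]=4 ≤ 6 → i=2, swap A[2],A[3] → [6,6,4,9,6,4,4,4,6,9,4,4,6]
j=4: A[4]=6 ≤ 6 → i=3, swap A[3],A[4] → [6,6,4,6,9,4,4,4,6,9,4,4,6]
j=5: A[5]=4 ≤ 6 → i=4, swap A[4],A[5] → [6,6,4,6,4,9,4,4,6,9,4,4,6]
j=6: A[6]=4 ≤ 6 → i=5, swap A[5],A[6] → [6,6,4,6,4,4,9,4,6,9,4,4,6]
j=7: A[7]=4 ≤ 6 → i=6, swap A[6],A[7] → [6,6,4,6,4,4,4,9,6,9,4,4,6]
j=8: A[8]=6 ≤ 6 → i=7, swap A[7],A[8] → [6,6,4,6,4,4,4,6,9,9,4,4,6]
j=9: A[9]=9 > 6 → no swap
j=10: A[10]=4 ≤ 6 → i=8, swap A[8],A[10] → [6,6,4,6,4,4,4,6,4,9,9,4,6]
j=11: A[11]=4 ≤ 6 → i=9, swap A[9],A[11] → [6,6,4,6,4,4,4,6,4,4,9,9,6]
(after j=11) A = [6,6,4,6,4,4,4,6,4,4,9,9,6]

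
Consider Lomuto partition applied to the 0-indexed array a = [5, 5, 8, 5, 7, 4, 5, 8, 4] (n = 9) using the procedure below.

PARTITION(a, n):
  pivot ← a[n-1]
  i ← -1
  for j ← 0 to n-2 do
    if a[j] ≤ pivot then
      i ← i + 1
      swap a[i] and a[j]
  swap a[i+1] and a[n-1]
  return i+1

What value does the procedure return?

1

pivot=4, i=-1
j=0: 5>4, skip
j=1: 5>4, skip
j=2: 8>4, skip
j=3: 5>4, skip
j=4: 7>4, skip
j=5: 4≤4, i=0, swap(0,5) ⇒ [4, 5, 8, 5, 7, 5, 5, 8, 4]
j=6: 5>4, skip
j=7: 8>4, skip
swap(1,8) ⇒ [4, 4, 8, 5, 7, 5, 5, 8, 5]; return 1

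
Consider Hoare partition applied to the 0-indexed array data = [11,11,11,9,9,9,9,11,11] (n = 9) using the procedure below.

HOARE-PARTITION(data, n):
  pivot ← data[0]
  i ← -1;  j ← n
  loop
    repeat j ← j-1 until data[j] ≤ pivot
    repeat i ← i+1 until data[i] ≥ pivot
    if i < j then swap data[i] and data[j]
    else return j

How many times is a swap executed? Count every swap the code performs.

pivot=11
j stops at 8 (11), i stops at 0 (11); swap ⇒ [11,11,11,9,9,9,9,11,11]
j stops at 7 (11), i stops at 1 (11); swap ⇒ [11,11,11,9,9,9,9,11,11]
j stops at 6 (9), i stops at 2 (11); swap ⇒ [11,11,9,9,9,9,11,11,11]
j stops at 5, i stops at 6; i≥j ⇒ return 5. data=[11,11,9,9,9,9,11,11,11]

3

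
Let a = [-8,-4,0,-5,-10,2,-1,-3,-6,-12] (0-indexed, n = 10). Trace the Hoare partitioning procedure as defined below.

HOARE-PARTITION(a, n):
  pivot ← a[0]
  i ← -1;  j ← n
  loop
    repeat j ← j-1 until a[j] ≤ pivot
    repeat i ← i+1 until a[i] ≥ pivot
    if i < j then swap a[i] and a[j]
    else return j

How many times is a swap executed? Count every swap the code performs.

2

pivot=-8
j stops at 9 (-12), i stops at 0 (-8); swap ⇒ [-12,-4,0,-5,-10,2,-1,-3,-6,-8]
j stops at 4 (-10), i stops at 1 (-4); swap ⇒ [-12,-10,0,-5,-4,2,-1,-3,-6,-8]
j stops at 1, i stops at 2; i≥j ⇒ return 1. a=[-12,-10,0,-5,-4,2,-1,-3,-6,-8]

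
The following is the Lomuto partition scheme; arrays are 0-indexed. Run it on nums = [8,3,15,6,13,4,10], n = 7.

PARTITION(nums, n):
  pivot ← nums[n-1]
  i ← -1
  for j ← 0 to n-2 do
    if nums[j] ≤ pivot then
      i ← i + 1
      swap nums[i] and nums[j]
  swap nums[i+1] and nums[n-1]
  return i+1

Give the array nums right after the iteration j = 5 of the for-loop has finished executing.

[8,3,6,4,13,15,10]

pivot = nums[6] = 10; i = -1
j=0: nums[0]=8 ≤ 10 → i=0, swap nums[0],nums[0] (no change) → [8,3,15,6,13,4,10]
j=1: nums[1]=3 ≤ 10 → i=1, swap nums[1],nums[1] (no change) → [8,3,15,6,13,4,10]
j=2: nums[2]=15 > 10 → no swap
j=3: nums[3]=6 ≤ 10 → i=2, swap nums[2],nums[3] → [8,3,6,15,13,4,10]
j=4: nums[4]=13 > 10 → no swap
j=5: nums[5]=4 ≤ 10 → i=3, swap nums[3],nums[5] → [8,3,6,4,13,15,10]
(after j=5) nums = [8,3,6,4,13,15,10]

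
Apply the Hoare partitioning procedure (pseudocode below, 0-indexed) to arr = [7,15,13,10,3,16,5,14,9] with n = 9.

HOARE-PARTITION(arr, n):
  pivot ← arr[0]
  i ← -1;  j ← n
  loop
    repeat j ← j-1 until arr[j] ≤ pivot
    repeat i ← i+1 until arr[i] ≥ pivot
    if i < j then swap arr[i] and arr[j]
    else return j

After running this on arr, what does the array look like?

[5,3,13,10,15,16,7,14,9]

pivot=7
j stops at 6 (5), i stops at 0 (7); swap ⇒ [5,15,13,10,3,16,7,14,9]
j stops at 4 (3), i stops at 1 (15); swap ⇒ [5,3,13,10,15,16,7,14,9]
j stops at 1, i stops at 2; i≥j ⇒ return 1. arr=[5,3,13,10,15,16,7,14,9]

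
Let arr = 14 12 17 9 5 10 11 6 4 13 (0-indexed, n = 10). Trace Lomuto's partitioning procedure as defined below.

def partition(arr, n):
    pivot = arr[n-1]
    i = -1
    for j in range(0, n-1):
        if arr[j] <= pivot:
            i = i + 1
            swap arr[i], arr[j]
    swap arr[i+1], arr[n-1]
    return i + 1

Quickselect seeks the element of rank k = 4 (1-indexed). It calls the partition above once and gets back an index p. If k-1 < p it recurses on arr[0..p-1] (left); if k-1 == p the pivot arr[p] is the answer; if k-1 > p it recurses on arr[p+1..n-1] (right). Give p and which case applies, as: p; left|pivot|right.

pivot=13, i=-1
j=0: 14>13, skip
j=1: 12≤13, i=0, swap(0,1) ⇒ 12 14 17 9 5 10 11 6 4 13
j=2: 17>13, skip
j=3: 9≤13, i=1, swap(1,3) ⇒ 12 9 17 14 5 10 11 6 4 13
j=4: 5≤13, i=2, swap(2,4) ⇒ 12 9 5 14 17 10 11 6 4 13
j=5: 10≤13, i=3, swap(3,5) ⇒ 12 9 5 10 17 14 11 6 4 13
j=6: 11≤13, i=4, swap(4,6) ⇒ 12 9 5 10 11 14 17 6 4 13
j=7: 6≤13, i=5, swap(5,7) ⇒ 12 9 5 10 11 6 17 14 4 13
j=8: 4≤13, i=6, swap(6,8) ⇒ 12 9 5 10 11 6 4 14 17 13
swap(7,9) ⇒ 12 9 5 10 11 6 4 13 17 14; return 7
p = 7; k-1 = 3 < 7 ⇒ left

7; left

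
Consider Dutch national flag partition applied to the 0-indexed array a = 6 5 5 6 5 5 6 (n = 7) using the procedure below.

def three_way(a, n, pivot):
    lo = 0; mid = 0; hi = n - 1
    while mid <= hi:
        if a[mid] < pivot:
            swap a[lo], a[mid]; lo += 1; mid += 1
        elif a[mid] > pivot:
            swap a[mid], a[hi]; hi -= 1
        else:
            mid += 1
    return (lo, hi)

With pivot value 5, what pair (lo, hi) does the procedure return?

(0, 3)

pivot = 5; lo=0, mid=0, hi=6
a[mid]=6>5: swap a[0],a[6]; hi=5 → 6 5 5 6 5 5 6
a[mid]=6>5: swap a[0],a[5]; hi=4 → 5 5 5 6 5 6 6
a[mid]=5=5: mid=1
a[mid]=5=5: mid=2
a[mid]=5=5: mid=3
a[mid]=6>5: swap a[3],a[4]; hi=3 → 5 5 5 5 6 6 6
a[mid]=5=5: mid=4
end: lo=0, hi=3; a = 5 5 5 5 6 6 6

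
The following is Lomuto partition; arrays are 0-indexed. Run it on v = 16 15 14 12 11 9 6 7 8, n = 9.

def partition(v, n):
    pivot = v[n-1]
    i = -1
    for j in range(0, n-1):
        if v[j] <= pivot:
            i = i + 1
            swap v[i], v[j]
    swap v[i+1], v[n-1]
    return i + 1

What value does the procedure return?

2

pivot=8, i=-1
j=0: 16>8, skip
j=1: 15>8, skip
j=2: 14>8, skip
j=3: 12>8, skip
j=4: 11>8, skip
j=5: 9>8, skip
j=6: 6≤8, i=0, swap(0,6) ⇒ 6 15 14 12 11 9 16 7 8
j=7: 7≤8, i=1, swap(1,7) ⇒ 6 7 14 12 11 9 16 15 8
swap(2,8) ⇒ 6 7 8 12 11 9 16 15 14; return 2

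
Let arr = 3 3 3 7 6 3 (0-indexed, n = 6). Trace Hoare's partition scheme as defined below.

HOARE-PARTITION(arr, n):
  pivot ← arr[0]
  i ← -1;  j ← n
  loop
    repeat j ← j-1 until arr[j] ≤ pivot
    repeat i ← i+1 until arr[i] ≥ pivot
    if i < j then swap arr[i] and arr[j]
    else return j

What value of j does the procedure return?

pivot = arr[0] = 3; i = -1, j = 6
j→5 (arr[5]=3≤3), i→0 (arr[0]=3≥3); i<j, swap → 3 3 3 7 6 3
j→2 (arr[2]=3≤3), i→1 (arr[1]=3≥3); i<j, swap → 3 3 3 7 6 3
j→1, i→2; i≥j, return j=1. arr = 3 3 3 7 6 3

1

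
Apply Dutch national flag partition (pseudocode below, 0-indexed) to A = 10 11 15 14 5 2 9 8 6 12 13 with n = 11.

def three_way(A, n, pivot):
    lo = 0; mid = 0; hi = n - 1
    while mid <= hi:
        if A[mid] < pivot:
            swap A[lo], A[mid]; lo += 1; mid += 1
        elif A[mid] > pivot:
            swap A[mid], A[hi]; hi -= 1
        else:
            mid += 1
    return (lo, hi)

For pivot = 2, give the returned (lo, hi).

lo=0 mid=0 hi=10
10>2: swap(0,10), hi=9 ⇒ 13 11 15 14 5 2 9 8 6 12 10
13>2: swap(0,9), hi=8 ⇒ 12 11 15 14 5 2 9 8 6 13 10
12>2: swap(0,8), hi=7 ⇒ 6 11 15 14 5 2 9 8 12 13 10
6>2: swap(0,7), hi=6 ⇒ 8 11 15 14 5 2 9 6 12 13 10
8>2: swap(0,6), hi=5 ⇒ 9 11 15 14 5 2 8 6 12 13 10
9>2: swap(0,5), hi=4 ⇒ 2 11 15 14 5 9 8 6 12 13 10
2=2: mid=1
11>2: swap(1,4), hi=3 ⇒ 2 5 15 14 11 9 8 6 12 13 10
5>2: swap(1,3), hi=2 ⇒ 2 14 15 5 11 9 8 6 12 13 10
14>2: swap(1,2), hi=1 ⇒ 2 15 14 5 11 9 8 6 12 13 10
15>2: swap(1,1), hi=0 ⇒ 2 15 14 5 11 9 8 6 12 13 10
done. lo=0 hi=0; A=2 15 14 5 11 9 8 6 12 13 10

(0, 0)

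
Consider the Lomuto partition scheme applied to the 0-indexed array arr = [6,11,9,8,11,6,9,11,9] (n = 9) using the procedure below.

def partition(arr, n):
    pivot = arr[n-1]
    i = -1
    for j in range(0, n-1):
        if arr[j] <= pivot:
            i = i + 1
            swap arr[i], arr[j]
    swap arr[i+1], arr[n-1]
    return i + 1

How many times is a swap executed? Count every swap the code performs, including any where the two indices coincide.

pivot=9, i=-1
j=0: 6≤9, i=0, swap(0,0) ⇒ [6,11,9,8,11,6,9,11,9]
j=1: 11>9, skip
j=2: 9≤9, i=1, swap(1,2) ⇒ [6,9,11,8,11,6,9,11,9]
j=3: 8≤9, i=2, swap(2,3) ⇒ [6,9,8,11,11,6,9,11,9]
j=4: 11>9, skip
j=5: 6≤9, i=3, swap(3,5) ⇒ [6,9,8,6,11,11,9,11,9]
j=6: 9≤9, i=4, swap(4,6) ⇒ [6,9,8,6,9,11,11,11,9]
j=7: 11>9, skip
swap(5,8) ⇒ [6,9,8,6,9,9,11,11,11]; return 5

6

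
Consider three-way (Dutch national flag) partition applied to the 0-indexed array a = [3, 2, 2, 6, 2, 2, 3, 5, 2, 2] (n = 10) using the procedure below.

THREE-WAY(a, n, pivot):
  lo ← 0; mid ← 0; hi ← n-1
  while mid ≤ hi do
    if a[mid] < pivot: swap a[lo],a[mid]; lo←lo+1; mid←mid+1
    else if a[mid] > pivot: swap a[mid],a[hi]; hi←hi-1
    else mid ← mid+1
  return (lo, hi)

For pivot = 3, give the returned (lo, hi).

pivot = 3; lo=0, mid=0, hi=9
a[mid]=3=3: mid=1
a[mid]=2<3: swap a[0],a[1]; lo=1,mid=2 → [2, 3, 2, 6, 2, 2, 3, 5, 2, 2]
a[mid]=2<3: swap a[1],a[2]; lo=2,mid=3 → [2, 2, 3, 6, 2, 2, 3, 5, 2, 2]
a[mid]=6>3: swap a[3],a[9]; hi=8 → [2, 2, 3, 2, 2, 2, 3, 5, 2, 6]
a[mid]=2<3: swap a[2],a[3]; lo=3,mid=4 → [2, 2, 2, 3, 2, 2, 3, 5, 2, 6]
a[mid]=2<3: swap a[3],a[4]; lo=4,mid=5 → [2, 2, 2, 2, 3, 2, 3, 5, 2, 6]
a[mid]=2<3: swap a[4],a[5]; lo=5,mid=6 → [2, 2, 2, 2, 2, 3, 3, 5, 2, 6]
a[mid]=3=3: mid=7
a[mid]=5>3: swap a[7],a[8]; hi=7 → [2, 2, 2, 2, 2, 3, 3, 2, 5, 6]
a[mid]=2<3: swap a[5],a[7]; lo=6,mid=8 → [2, 2, 2, 2, 2, 2, 3, 3, 5, 6]
end: lo=6, hi=7; a = [2, 2, 2, 2, 2, 2, 3, 3, 5, 6]

(6, 7)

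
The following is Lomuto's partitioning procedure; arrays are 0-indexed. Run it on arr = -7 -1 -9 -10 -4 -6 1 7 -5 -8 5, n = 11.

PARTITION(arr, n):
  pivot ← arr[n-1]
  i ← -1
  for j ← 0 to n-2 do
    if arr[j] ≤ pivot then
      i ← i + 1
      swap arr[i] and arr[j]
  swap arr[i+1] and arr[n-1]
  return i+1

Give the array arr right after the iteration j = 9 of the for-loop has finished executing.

pivot = arr[10] = 5; i = -1
j=0: arr[0]=-7 ≤ 5 → i=0, swap arr[0],arr[0] (no change) → -7 -1 -9 -10 -4 -6 1 7 -5 -8 5
j=1: arr[1]=-1 ≤ 5 → i=1, swap arr[1],arr[1] (no change) → -7 -1 -9 -10 -4 -6 1 7 -5 -8 5
j=2: arr[2]=-9 ≤ 5 → i=2, swap arr[2],arr[2] (no change) → -7 -1 -9 -10 -4 -6 1 7 -5 -8 5
j=3: arr[3]=-10 ≤ 5 → i=3, swap arr[3],arr[3] (no change) → -7 -1 -9 -10 -4 -6 1 7 -5 -8 5
j=4: arr[4]=-4 ≤ 5 → i=4, swap arr[4],arr[4] (no change) → -7 -1 -9 -10 -4 -6 1 7 -5 -8 5
j=5: arr[5]=-6 ≤ 5 → i=5, swap arr[5],arr[5] (no change) → -7 -1 -9 -10 -4 -6 1 7 -5 -8 5
j=6: arr[6]=1 ≤ 5 → i=6, swap arr[6],arr[6] (no change) → -7 -1 -9 -10 -4 -6 1 7 -5 -8 5
j=7: arr[7]=7 > 5 → no swap
j=8: arr[8]=-5 ≤ 5 → i=7, swap arr[7],arr[8] → -7 -1 -9 -10 -4 -6 1 -5 7 -8 5
j=9: arr[9]=-8 ≤ 5 → i=8, swap arr[8],arr[9] → -7 -1 -9 -10 -4 -6 1 -5 -8 7 5
(after j=9) arr = -7 -1 -9 -10 -4 -6 1 -5 -8 7 5

-7 -1 -9 -10 -4 -6 1 -5 -8 7 5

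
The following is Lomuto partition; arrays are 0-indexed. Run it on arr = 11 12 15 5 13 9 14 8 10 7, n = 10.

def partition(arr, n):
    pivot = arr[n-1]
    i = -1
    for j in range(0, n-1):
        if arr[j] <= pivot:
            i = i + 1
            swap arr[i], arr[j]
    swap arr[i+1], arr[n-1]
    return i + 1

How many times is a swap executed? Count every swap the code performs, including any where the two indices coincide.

pivot = arr[9] = 7; i = -1
j=0: arr[0]=11 > 7 → no swap
j=1: arr[1]=12 > 7 → no swap
j=2: arr[2]=15 > 7 → no swap
j=3: arr[3]=5 ≤ 7 → i=0, swap arr[0],arr[3] → 5 12 15 11 13 9 14 8 10 7
j=4: arr[4]=13 > 7 → no swap
j=5: arr[5]=9 > 7 → no swap
j=6: arr[6]=14 > 7 → no swap
j=7: arr[7]=8 > 7 → no swap
j=8: arr[8]=10 > 7 → no swap
final swap arr[1],arr[9] → 5 7 15 11 13 9 14 8 10 12; return 1

2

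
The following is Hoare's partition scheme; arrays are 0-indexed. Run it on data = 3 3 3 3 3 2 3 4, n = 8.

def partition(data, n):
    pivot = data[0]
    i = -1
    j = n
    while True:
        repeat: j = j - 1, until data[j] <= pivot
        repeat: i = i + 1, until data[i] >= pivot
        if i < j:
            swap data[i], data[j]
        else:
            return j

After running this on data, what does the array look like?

3 2 3 3 3 3 3 4

pivot=3
j stops at 6 (3), i stops at 0 (3); swap ⇒ 3 3 3 3 3 2 3 4
j stops at 5 (2), i stops at 1 (3); swap ⇒ 3 2 3 3 3 3 3 4
j stops at 4 (3), i stops at 2 (3); swap ⇒ 3 2 3 3 3 3 3 4
j stops at 3, i stops at 3; i≥j ⇒ return 3. data=3 2 3 3 3 3 3 4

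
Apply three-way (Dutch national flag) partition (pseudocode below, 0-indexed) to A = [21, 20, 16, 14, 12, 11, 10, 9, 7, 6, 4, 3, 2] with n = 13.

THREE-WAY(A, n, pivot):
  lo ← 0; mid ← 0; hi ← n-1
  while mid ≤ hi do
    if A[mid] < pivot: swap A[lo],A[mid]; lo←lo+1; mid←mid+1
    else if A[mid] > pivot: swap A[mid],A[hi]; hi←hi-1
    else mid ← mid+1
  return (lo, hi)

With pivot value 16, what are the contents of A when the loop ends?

[2, 3, 14, 12, 11, 10, 9, 7, 6, 4, 16, 20, 21]

pivot = 16; lo=0, mid=0, hi=12
A[mid]=21>16: swap A[0],A[12]; hi=11 → [2, 20, 16, 14, 12, 11, 10, 9, 7, 6, 4, 3, 21]
A[mid]=2<16: swap A[0],A[0]; lo=1,mid=1 → [2, 20, 16, 14, 12, 11, 10, 9, 7, 6, 4, 3, 21]
A[mid]=20>16: swap A[1],A[11]; hi=10 → [2, 3, 16, 14, 12, 11, 10, 9, 7, 6, 4, 20, 21]
A[mid]=3<16: swap A[1],A[1]; lo=2,mid=2 → [2, 3, 16, 14, 12, 11, 10, 9, 7, 6, 4, 20, 21]
A[mid]=16=16: mid=3
A[mid]=14<16: swap A[2],A[3]; lo=3,mid=4 → [2, 3, 14, 16, 12, 11, 10, 9, 7, 6, 4, 20, 21]
A[mid]=12<16: swap A[3],A[4]; lo=4,mid=5 → [2, 3, 14, 12, 16, 11, 10, 9, 7, 6, 4, 20, 21]
A[mid]=11<16: swap A[4],A[5]; lo=5,mid=6 → [2, 3, 14, 12, 11, 16, 10, 9, 7, 6, 4, 20, 21]
A[mid]=10<16: swap A[5],A[6]; lo=6,mid=7 → [2, 3, 14, 12, 11, 10, 16, 9, 7, 6, 4, 20, 21]
A[mid]=9<16: swap A[6],A[7]; lo=7,mid=8 → [2, 3, 14, 12, 11, 10, 9, 16, 7, 6, 4, 20, 21]
A[mid]=7<16: swap A[7],A[8]; lo=8,mid=9 → [2, 3, 14, 12, 11, 10, 9, 7, 16, 6, 4, 20, 21]
A[mid]=6<16: swap A[8],A[9]; lo=9,mid=10 → [2, 3, 14, 12, 11, 10, 9, 7, 6, 16, 4, 20, 21]
A[mid]=4<16: swap A[9],A[10]; lo=10,mid=11 → [2, 3, 14, 12, 11, 10, 9, 7, 6, 4, 16, 20, 21]
end: lo=10, hi=10; A = [2, 3, 14, 12, 11, 10, 9, 7, 6, 4, 16, 20, 21]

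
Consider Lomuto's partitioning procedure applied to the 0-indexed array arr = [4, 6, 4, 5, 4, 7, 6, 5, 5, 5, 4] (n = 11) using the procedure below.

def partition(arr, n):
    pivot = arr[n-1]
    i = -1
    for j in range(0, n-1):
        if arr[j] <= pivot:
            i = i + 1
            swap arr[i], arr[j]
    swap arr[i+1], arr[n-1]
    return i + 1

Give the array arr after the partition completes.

[4, 4, 4, 4, 6, 7, 6, 5, 5, 5, 5]

pivot = arr[10] = 4; i = -1
j=0: arr[0]=4 ≤ 4 → i=0, swap arr[0],arr[0] (no change) → [4, 6, 4, 5, 4, 7, 6, 5, 5, 5, 4]
j=1: arr[1]=6 > 4 → no swap
j=2: arr[2]=4 ≤ 4 → i=1, swap arr[1],arr[2] → [4, 4, 6, 5, 4, 7, 6, 5, 5, 5, 4]
j=3: arr[3]=5 > 4 → no swap
j=4: arr[4]=4 ≤ 4 → i=2, swap arr[2],arr[4] → [4, 4, 4, 5, 6, 7, 6, 5, 5, 5, 4]
j=5: arr[5]=7 > 4 → no swap
j=6: arr[6]=6 > 4 → no swap
j=7: arr[7]=5 > 4 → no swap
j=8: arr[8]=5 > 4 → no swap
j=9: arr[9]=5 > 4 → no swap
final swap arr[3],arr[10] → [4, 4, 4, 4, 6, 7, 6, 5, 5, 5, 5]; return 3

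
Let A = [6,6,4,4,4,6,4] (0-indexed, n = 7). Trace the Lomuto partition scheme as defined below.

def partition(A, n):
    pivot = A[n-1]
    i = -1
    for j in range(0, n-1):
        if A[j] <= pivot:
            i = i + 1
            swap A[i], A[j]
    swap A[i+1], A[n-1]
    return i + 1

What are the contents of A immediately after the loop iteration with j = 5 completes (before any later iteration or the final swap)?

pivot=4, i=-1
j=0: 6>4, skip
j=1: 6>4, skip
j=2: 4≤4, i=0, swap(0,2) ⇒ [4,6,6,4,4,6,4]
j=3: 4≤4, i=1, swap(1,3) ⇒ [4,4,6,6,4,6,4]
j=4: 4≤4, i=2, swap(2,4) ⇒ [4,4,4,6,6,6,4]
j=5: 6>4, skip
(after j=5) A = [4,4,4,6,6,6,4]

[4,4,4,6,6,6,4]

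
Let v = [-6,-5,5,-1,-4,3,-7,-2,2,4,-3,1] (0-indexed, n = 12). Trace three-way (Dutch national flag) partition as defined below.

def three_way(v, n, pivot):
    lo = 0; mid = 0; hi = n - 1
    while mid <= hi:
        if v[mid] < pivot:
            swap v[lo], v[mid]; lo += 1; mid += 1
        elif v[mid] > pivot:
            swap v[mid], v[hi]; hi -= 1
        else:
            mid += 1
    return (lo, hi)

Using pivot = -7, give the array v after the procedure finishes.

pivot = -7; lo=0, mid=0, hi=11
v[mid]=-6>-7: swap v[0],v[11]; hi=10 → [1,-5,5,-1,-4,3,-7,-2,2,4,-3,-6]
v[mid]=1>-7: swap v[0],v[10]; hi=9 → [-3,-5,5,-1,-4,3,-7,-2,2,4,1,-6]
v[mid]=-3>-7: swap v[0],v[9]; hi=8 → [4,-5,5,-1,-4,3,-7,-2,2,-3,1,-6]
v[mid]=4>-7: swap v[0],v[8]; hi=7 → [2,-5,5,-1,-4,3,-7,-2,4,-3,1,-6]
v[mid]=2>-7: swap v[0],v[7]; hi=6 → [-2,-5,5,-1,-4,3,-7,2,4,-3,1,-6]
v[mid]=-2>-7: swap v[0],v[6]; hi=5 → [-7,-5,5,-1,-4,3,-2,2,4,-3,1,-6]
v[mid]=-7=-7: mid=1
v[mid]=-5>-7: swap v[1],v[5]; hi=4 → [-7,3,5,-1,-4,-5,-2,2,4,-3,1,-6]
v[mid]=3>-7: swap v[1],v[4]; hi=3 → [-7,-4,5,-1,3,-5,-2,2,4,-3,1,-6]
v[mid]=-4>-7: swap v[1],v[3]; hi=2 → [-7,-1,5,-4,3,-5,-2,2,4,-3,1,-6]
v[mid]=-1>-7: swap v[1],v[2]; hi=1 → [-7,5,-1,-4,3,-5,-2,2,4,-3,1,-6]
v[mid]=5>-7: swap v[1],v[1]; hi=0 → [-7,5,-1,-4,3,-5,-2,2,4,-3,1,-6]
end: lo=0, hi=0; v = [-7,5,-1,-4,3,-5,-2,2,4,-3,1,-6]

[-7,5,-1,-4,3,-5,-2,2,4,-3,1,-6]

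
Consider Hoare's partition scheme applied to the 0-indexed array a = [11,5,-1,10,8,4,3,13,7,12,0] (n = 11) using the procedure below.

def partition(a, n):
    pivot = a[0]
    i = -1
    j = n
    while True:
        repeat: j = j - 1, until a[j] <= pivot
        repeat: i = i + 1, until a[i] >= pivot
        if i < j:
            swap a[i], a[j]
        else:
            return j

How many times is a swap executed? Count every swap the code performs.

pivot = a[0] = 11; i = -1, j = 11
j→10 (a[10]=0≤11), i→0 (a[0]=11≥11); i<j, swap → [0,5,-1,10,8,4,3,13,7,12,11]
j→8 (a[8]=7≤11), i→7 (a[7]=13≥11); i<j, swap → [0,5,-1,10,8,4,3,7,13,12,11]
j→7, i→8; i≥j, return j=7. a = [0,5,-1,10,8,4,3,7,13,12,11]

2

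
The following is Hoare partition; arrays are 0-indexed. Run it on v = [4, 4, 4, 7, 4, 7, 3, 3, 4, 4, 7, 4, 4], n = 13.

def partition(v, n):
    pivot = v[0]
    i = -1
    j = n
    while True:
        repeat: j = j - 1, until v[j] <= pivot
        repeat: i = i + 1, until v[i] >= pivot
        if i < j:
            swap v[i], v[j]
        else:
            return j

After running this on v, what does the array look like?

[4, 4, 4, 4, 3, 3, 7, 4, 7, 4, 7, 4, 4]

pivot = v[0] = 4; i = -1, j = 13
j→12 (v[12]=4≤4), i→0 (v[0]=4≥4); i<j, swap → [4, 4, 4, 7, 4, 7, 3, 3, 4, 4, 7, 4, 4]
j→11 (v[11]=4≤4), i→1 (v[1]=4≥4); i<j, swap → [4, 4, 4, 7, 4, 7, 3, 3, 4, 4, 7, 4, 4]
j→9 (v[9]=4≤4), i→2 (v[2]=4≥4); i<j, swap → [4, 4, 4, 7, 4, 7, 3, 3, 4, 4, 7, 4, 4]
j→8 (v[8]=4≤4), i→3 (v[3]=7≥4); i<j, swap → [4, 4, 4, 4, 4, 7, 3, 3, 7, 4, 7, 4, 4]
j→7 (v[7]=3≤4), i→4 (v[4]=4≥4); i<j, swap → [4, 4, 4, 4, 3, 7, 3, 4, 7, 4, 7, 4, 4]
j→6 (v[6]=3≤4), i→5 (v[5]=7≥4); i<j, swap → [4, 4, 4, 4, 3, 3, 7, 4, 7, 4, 7, 4, 4]
j→5, i→6; i≥j, return j=5. v = [4, 4, 4, 4, 3, 3, 7, 4, 7, 4, 7, 4, 4]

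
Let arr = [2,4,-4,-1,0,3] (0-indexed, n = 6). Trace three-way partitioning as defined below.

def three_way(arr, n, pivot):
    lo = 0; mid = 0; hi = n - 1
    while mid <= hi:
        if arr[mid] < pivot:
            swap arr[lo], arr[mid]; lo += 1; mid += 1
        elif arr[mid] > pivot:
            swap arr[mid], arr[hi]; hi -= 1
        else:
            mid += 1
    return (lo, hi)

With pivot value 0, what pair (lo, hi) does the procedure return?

pivot = 0; lo=0, mid=0, hi=5
arr[mid]=2>0: swap arr[0],arr[5]; hi=4 → [3,4,-4,-1,0,2]
arr[mid]=3>0: swap arr[0],arr[4]; hi=3 → [0,4,-4,-1,3,2]
arr[mid]=0=0: mid=1
arr[mid]=4>0: swap arr[1],arr[3]; hi=2 → [0,-1,-4,4,3,2]
arr[mid]=-1<0: swap arr[0],arr[1]; lo=1,mid=2 → [-1,0,-4,4,3,2]
arr[mid]=-4<0: swap arr[1],arr[2]; lo=2,mid=3 → [-1,-4,0,4,3,2]
end: lo=2, hi=2; arr = [-1,-4,0,4,3,2]

(2, 2)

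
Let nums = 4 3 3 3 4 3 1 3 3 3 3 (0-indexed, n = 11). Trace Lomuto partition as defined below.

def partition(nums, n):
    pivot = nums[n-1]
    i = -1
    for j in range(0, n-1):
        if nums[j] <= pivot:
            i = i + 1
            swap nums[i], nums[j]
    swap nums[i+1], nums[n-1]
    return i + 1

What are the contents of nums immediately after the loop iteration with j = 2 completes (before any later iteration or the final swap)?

3 3 4 3 4 3 1 3 3 3 3

pivot = nums[10] = 3; i = -1
j=0: nums[0]=4 > 3 → no swap
j=1: nums[1]=3 ≤ 3 → i=0, swap nums[0],nums[1] → 3 4 3 3 4 3 1 3 3 3 3
j=2: nums[2]=3 ≤ 3 → i=1, swap nums[1],nums[2] → 3 3 4 3 4 3 1 3 3 3 3
(after j=2) nums = 3 3 4 3 4 3 1 3 3 3 3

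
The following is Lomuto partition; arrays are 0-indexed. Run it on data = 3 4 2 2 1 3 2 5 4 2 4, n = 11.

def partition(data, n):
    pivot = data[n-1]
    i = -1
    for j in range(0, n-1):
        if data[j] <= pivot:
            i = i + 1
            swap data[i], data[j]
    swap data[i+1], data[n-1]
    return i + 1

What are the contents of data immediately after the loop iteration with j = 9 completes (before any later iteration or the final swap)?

3 4 2 2 1 3 2 4 2 5 4

pivot=4, i=-1
j=0: 3≤4, i=0, swap(0,0) ⇒ 3 4 2 2 1 3 2 5 4 2 4
j=1: 4≤4, i=1, swap(1,1) ⇒ 3 4 2 2 1 3 2 5 4 2 4
j=2: 2≤4, i=2, swap(2,2) ⇒ 3 4 2 2 1 3 2 5 4 2 4
j=3: 2≤4, i=3, swap(3,3) ⇒ 3 4 2 2 1 3 2 5 4 2 4
j=4: 1≤4, i=4, swap(4,4) ⇒ 3 4 2 2 1 3 2 5 4 2 4
j=5: 3≤4, i=5, swap(5,5) ⇒ 3 4 2 2 1 3 2 5 4 2 4
j=6: 2≤4, i=6, swap(6,6) ⇒ 3 4 2 2 1 3 2 5 4 2 4
j=7: 5>4, skip
j=8: 4≤4, i=7, swap(7,8) ⇒ 3 4 2 2 1 3 2 4 5 2 4
j=9: 2≤4, i=8, swap(8,9) ⇒ 3 4 2 2 1 3 2 4 2 5 4
(after j=9) data = 3 4 2 2 1 3 2 4 2 5 4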